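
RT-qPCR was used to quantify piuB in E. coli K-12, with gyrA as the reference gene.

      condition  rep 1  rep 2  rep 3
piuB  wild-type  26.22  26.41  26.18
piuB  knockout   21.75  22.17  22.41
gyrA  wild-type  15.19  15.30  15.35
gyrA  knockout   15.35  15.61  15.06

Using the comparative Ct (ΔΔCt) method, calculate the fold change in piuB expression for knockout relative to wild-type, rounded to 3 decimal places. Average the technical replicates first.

18.636

Mean Ct: piuB wild-type 26.270; piuB knockout 22.110; gyrA wild-type 15.280; gyrA knockout 15.340
ΔCt(wild-type) = 26.270 − 15.280 = 10.990
ΔCt(knockout) = 22.110 − 15.340 = 6.770
ΔΔCt = 6.770 − 10.990 = -4.220
Fold change = 2^(−(-4.220)) = 2^4.220 = 18.6357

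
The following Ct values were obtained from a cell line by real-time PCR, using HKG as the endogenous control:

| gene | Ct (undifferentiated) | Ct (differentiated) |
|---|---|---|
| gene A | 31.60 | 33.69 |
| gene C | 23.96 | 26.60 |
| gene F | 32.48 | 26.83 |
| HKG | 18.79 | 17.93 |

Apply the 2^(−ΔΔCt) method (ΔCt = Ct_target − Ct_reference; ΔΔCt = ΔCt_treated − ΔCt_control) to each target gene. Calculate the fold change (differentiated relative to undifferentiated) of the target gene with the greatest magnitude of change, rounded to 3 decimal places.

gene A: ΔΔCt = (33.69−17.93) − (31.60−18.79) = 15.76 − 12.81 = 2.95; fold change = 2^-2.95 = 0.129
gene C: ΔΔCt = (26.60−17.93) − (23.96−18.79) = 8.67 − 5.17 = 3.50; fold change = 2^-3.50 = 0.088
gene F: ΔΔCt = (26.83−17.93) − (32.48−18.79) = 8.90 − 13.69 = -4.79; fold change = 2^4.79 = 27.665
gene F has the largest |ΔΔCt| = 4.79.

27.665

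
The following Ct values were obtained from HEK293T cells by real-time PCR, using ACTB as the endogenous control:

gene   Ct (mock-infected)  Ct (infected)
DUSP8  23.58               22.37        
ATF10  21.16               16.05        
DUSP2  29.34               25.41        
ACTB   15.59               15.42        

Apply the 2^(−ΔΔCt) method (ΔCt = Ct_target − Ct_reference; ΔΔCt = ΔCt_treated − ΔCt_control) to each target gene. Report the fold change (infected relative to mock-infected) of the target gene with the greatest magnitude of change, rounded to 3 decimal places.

30.696

DUSP8: ΔΔCt = (22.37−15.42) − (23.58−15.59) = 6.95 − 7.99 = -1.04; fold change = 2^1.04 = 2.056
ATF10: ΔΔCt = (16.05−15.42) − (21.16−15.59) = 0.63 − 5.57 = -4.94; fold change = 2^4.94 = 30.696
DUSP2: ΔΔCt = (25.41−15.42) − (29.34−15.59) = 9.99 − 13.75 = -3.76; fold change = 2^3.76 = 13.548
ATF10 has the largest |ΔΔCt| = 4.94.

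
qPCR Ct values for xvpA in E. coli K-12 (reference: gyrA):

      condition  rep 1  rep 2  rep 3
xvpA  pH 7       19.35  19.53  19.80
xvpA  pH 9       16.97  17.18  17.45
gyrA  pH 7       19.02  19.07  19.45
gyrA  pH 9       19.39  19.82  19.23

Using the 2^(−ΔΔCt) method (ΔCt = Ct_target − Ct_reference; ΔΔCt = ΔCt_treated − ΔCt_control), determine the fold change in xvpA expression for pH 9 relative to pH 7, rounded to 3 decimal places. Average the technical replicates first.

6.320

Mean Ct: xvpA pH 7 19.560; xvpA pH 9 17.200; gyrA pH 7 19.180; gyrA pH 9 19.480
ΔCt(pH 7) = 19.560 − 19.180 = 0.380
ΔCt(pH 9) = 17.200 − 19.480 = -2.280
ΔΔCt = -2.280 − 0.380 = -2.660
Fold change = 2^(−(-2.660)) = 2^2.660 = 6.3203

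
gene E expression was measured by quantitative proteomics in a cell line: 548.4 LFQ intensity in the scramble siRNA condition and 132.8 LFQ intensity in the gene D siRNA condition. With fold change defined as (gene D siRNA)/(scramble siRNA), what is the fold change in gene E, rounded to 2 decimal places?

Fold change = 132.8 / 548.4 = 0.242
gene E is downregulated.

0.24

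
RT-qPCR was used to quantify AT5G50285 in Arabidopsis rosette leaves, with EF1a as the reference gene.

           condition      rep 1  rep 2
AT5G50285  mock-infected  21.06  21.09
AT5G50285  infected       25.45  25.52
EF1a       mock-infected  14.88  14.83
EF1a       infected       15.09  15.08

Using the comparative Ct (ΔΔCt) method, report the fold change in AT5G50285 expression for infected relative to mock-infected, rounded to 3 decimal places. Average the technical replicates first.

Mean Ct: AT5G50285 mock-infected 21.075; AT5G50285 infected 25.485; EF1a mock-infected 14.855; EF1a infected 15.085
ΔCt(mock-infected) = 21.075 − 14.855 = 6.220
ΔCt(infected) = 25.485 − 15.085 = 10.400
ΔΔCt = 10.400 − 6.220 = 4.180
Fold change = 2^(−4.180) = 0.0552

0.055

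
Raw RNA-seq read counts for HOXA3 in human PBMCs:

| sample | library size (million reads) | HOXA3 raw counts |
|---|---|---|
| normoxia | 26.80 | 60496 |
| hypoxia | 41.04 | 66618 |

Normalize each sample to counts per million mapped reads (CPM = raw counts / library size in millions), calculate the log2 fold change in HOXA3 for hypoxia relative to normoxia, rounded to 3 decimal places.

CPM(normoxia) = 60496 / 26.80 = 2257.3134
CPM(hypoxia) = 66618 / 41.04 = 1623.2456
Fold change = 1623.2456 / 2257.3134 = 0.71911
log2(0.71911) = -0.4757

-0.476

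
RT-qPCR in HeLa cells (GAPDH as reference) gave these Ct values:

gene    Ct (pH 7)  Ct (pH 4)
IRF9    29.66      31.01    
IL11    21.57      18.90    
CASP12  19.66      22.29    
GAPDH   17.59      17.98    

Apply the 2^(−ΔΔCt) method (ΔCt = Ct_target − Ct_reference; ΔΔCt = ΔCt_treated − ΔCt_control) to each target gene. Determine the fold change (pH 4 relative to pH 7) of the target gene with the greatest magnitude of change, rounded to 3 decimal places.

IRF9: ΔΔCt = (31.01−17.98) − (29.66−17.59) = 13.03 − 12.07 = 0.96; fold change = 2^-0.96 = 0.514
IL11: ΔΔCt = (18.90−17.98) − (21.57−17.59) = 0.92 − 3.98 = -3.06; fold change = 2^3.06 = 8.340
CASP12: ΔΔCt = (22.29−17.98) − (19.66−17.59) = 4.31 − 2.07 = 2.24; fold change = 2^-2.24 = 0.212
IL11 has the largest |ΔΔCt| = 3.06.

8.340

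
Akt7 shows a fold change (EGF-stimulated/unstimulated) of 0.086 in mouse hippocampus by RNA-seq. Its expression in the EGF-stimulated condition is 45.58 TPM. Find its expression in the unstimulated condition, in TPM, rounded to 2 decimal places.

530.00

unstimulated expression = 45.58 / 0.086 = 530.00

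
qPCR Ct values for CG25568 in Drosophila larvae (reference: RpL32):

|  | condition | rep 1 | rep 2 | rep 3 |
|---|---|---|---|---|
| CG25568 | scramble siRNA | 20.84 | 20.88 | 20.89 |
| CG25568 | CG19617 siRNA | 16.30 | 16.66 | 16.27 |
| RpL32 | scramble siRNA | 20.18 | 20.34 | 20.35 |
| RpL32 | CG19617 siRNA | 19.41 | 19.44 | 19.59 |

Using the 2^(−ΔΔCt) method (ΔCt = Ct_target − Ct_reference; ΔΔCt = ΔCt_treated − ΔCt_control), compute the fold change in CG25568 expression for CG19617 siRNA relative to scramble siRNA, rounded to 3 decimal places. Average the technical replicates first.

12.553

Mean Ct: CG25568 scramble siRNA 20.870; CG25568 CG19617 siRNA 16.410; RpL32 scramble siRNA 20.290; RpL32 CG19617 siRNA 19.480
ΔCt(scramble siRNA) = 20.870 − 20.290 = 0.580
ΔCt(CG19617 siRNA) = 16.410 − 19.480 = -3.070
ΔΔCt = -3.070 − 0.580 = -3.650
Fold change = 2^(−(-3.650)) = 2^3.650 = 12.5533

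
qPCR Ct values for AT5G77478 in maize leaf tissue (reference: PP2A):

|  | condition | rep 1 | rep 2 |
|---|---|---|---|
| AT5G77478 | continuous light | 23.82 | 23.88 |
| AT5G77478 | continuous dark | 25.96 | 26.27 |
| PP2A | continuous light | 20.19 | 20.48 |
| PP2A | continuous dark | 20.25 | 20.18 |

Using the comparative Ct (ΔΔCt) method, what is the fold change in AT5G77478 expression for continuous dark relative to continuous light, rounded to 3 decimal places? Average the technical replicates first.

Mean Ct: AT5G77478 continuous light 23.850; AT5G77478 continuous dark 26.115; PP2A continuous light 20.335; PP2A continuous dark 20.215
ΔCt(continuous light) = 23.850 − 20.335 = 3.515
ΔCt(continuous dark) = 26.115 − 20.215 = 5.900
ΔΔCt = 5.900 − 3.515 = 2.385
Fold change = 2^(−2.385) = 0.1914

0.191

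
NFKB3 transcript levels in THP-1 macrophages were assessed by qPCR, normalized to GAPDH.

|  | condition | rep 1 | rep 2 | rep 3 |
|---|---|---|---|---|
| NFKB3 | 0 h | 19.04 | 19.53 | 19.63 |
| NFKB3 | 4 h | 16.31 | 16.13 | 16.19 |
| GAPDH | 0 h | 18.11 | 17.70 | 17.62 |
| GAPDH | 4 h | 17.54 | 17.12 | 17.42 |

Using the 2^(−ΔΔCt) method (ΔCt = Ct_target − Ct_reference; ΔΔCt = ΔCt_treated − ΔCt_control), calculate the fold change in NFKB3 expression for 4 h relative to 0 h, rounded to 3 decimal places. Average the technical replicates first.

Mean Ct: NFKB3 0 h 19.400; NFKB3 4 h 16.210; GAPDH 0 h 17.810; GAPDH 4 h 17.360
ΔCt(0 h) = 19.400 − 17.810 = 1.590
ΔCt(4 h) = 16.210 − 17.360 = -1.150
ΔΔCt = -1.150 − 1.590 = -2.740
Fold change = 2^(−(-2.740)) = 2^2.740 = 6.6807

6.681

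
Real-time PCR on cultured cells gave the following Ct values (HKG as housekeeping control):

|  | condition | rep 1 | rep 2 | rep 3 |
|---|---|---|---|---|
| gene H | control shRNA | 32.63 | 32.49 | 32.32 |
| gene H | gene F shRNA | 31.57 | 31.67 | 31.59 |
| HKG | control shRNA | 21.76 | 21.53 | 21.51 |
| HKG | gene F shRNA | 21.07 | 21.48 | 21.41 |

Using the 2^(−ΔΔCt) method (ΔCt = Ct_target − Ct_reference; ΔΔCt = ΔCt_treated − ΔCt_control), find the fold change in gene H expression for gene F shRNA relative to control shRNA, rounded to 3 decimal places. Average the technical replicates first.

1.505

Mean Ct: gene H control shRNA 32.480; gene H gene F shRNA 31.610; HKG control shRNA 21.600; HKG gene F shRNA 21.320
ΔCt(control shRNA) = 32.480 − 21.600 = 10.880
ΔCt(gene F shRNA) = 31.610 − 21.320 = 10.290
ΔΔCt = 10.290 − 10.880 = -0.590
Fold change = 2^(−(-0.590)) = 2^0.590 = 1.5052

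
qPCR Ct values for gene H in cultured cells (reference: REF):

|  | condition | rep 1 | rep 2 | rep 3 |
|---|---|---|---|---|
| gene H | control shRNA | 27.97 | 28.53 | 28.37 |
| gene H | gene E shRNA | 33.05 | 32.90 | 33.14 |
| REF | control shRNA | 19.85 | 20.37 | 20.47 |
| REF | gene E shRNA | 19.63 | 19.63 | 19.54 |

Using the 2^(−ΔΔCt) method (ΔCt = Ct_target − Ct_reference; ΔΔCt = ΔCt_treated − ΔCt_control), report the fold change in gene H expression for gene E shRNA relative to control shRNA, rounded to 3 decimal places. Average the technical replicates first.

Mean Ct: gene H control shRNA 28.290; gene H gene E shRNA 33.030; REF control shRNA 20.230; REF gene E shRNA 19.600
ΔCt(control shRNA) = 28.290 − 20.230 = 8.060
ΔCt(gene E shRNA) = 33.030 − 19.600 = 13.430
ΔΔCt = 13.430 − 8.060 = 5.370
Fold change = 2^(−5.370) = 0.0242

0.024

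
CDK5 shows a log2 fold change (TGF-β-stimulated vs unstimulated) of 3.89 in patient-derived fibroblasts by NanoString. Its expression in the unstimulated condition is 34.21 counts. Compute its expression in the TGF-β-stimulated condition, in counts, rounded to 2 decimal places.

507.18

Fold change = 2^(3.89) = 14.8254
TGF-β-stimulated expression = 34.21 × 14.8254 = 507.18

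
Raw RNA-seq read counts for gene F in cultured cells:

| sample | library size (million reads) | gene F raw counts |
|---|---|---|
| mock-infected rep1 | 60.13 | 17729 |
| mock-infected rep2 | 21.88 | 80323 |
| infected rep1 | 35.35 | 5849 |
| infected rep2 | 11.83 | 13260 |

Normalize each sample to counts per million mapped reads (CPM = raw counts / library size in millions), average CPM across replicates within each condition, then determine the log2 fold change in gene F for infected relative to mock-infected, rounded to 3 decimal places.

-1.624

CPM(mock-infected rep1) = 17729 / 60.13 = 294.8445
CPM(mock-infected rep2) = 80323 / 21.88 = 3671.0695
CPM(infected rep1) = 5849 / 35.35 = 165.4597
CPM(infected rep2) = 13260 / 11.83 = 1120.8791
mean CPM(mock-infected) = 1982.9570; mean CPM(infected) = 643.1694
Fold change = 643.1694 / 1982.9570 = 0.32435
log2(0.32435) = -1.6244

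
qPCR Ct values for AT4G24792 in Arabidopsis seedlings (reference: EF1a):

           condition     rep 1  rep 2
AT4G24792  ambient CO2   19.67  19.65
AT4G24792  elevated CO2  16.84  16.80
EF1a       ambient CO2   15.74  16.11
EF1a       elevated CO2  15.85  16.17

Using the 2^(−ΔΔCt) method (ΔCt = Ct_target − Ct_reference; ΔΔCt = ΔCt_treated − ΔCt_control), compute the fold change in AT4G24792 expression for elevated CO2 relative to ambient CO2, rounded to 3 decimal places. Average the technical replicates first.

Mean Ct: AT4G24792 ambient CO2 19.660; AT4G24792 elevated CO2 16.820; EF1a ambient CO2 15.925; EF1a elevated CO2 16.010
ΔCt(ambient CO2) = 19.660 − 15.925 = 3.735
ΔCt(elevated CO2) = 16.820 − 16.010 = 0.810
ΔΔCt = 0.810 − 3.735 = -2.925
Fold change = 2^(−(-2.925)) = 2^2.925 = 7.5947

7.595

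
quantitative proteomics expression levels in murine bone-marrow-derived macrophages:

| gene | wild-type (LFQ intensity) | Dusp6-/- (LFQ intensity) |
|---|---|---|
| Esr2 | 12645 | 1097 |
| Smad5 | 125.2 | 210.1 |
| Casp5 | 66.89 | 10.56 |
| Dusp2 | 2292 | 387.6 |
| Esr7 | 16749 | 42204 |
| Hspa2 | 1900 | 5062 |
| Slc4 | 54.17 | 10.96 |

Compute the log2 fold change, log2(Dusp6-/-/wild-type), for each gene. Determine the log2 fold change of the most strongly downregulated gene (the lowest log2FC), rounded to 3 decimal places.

-3.527

log2(1097/12645) = -3.527  (Esr2)
log2(210.1/125.2) = 0.747  (Smad5)
log2(10.56/66.89) = -2.663  (Casp5)
log2(387.6/2292) = -2.564  (Dusp2)
log2(42204/16749) = 1.333  (Esr7)
log2(5062/1900) = 1.414  (Hspa2)
log2(10.96/54.17) = -2.305  (Slc4)
Esr2 is most strongly downregulated.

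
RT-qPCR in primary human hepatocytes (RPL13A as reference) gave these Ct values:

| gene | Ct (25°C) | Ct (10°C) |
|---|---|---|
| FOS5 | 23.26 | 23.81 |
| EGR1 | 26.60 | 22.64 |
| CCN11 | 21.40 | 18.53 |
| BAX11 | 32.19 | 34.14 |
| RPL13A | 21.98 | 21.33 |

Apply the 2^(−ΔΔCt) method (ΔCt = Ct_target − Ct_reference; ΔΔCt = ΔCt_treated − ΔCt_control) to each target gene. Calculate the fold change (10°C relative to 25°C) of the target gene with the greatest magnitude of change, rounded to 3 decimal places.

FOS5: ΔΔCt = (23.81−21.33) − (23.26−21.98) = 2.48 − 1.28 = 1.20; fold change = 2^-1.20 = 0.435
EGR1: ΔΔCt = (22.64−21.33) − (26.60−21.98) = 1.31 − 4.62 = -3.31; fold change = 2^3.31 = 9.918
CCN11: ΔΔCt = (18.53−21.33) − (21.40−21.98) = -2.80 − (-0.58) = -2.22; fold change = 2^2.22 = 4.659
BAX11: ΔΔCt = (34.14−21.33) − (32.19−21.98) = 12.81 − 10.21 = 2.60; fold change = 2^-2.60 = 0.165
EGR1 has the largest |ΔΔCt| = 3.31.

9.918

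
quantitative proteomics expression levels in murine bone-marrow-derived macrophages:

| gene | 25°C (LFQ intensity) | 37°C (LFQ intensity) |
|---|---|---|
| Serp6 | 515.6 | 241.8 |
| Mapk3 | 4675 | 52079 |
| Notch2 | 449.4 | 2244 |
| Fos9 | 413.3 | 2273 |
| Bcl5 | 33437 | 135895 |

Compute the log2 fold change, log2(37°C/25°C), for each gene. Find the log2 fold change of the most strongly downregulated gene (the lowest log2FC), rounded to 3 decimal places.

-1.092

log2(241.8/515.6) = -1.092  (Serp6)
log2(52079/4675) = 3.478  (Mapk3)
log2(2244/449.4) = 2.320  (Notch2)
log2(2273/413.3) = 2.459  (Fos9)
log2(135895/33437) = 2.023  (Bcl5)
Serp6 is most strongly downregulated.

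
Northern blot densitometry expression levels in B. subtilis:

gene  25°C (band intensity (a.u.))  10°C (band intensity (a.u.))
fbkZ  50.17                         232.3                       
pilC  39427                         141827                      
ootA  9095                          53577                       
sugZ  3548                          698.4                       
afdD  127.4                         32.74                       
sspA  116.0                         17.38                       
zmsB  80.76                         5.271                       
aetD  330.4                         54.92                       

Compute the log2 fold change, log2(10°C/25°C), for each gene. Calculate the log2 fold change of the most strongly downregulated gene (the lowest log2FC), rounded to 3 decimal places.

-3.937

log2(232.3/50.17) = 2.211  (fbkZ)
log2(141827/39427) = 1.847  (pilC)
log2(53577/9095) = 2.558  (ootA)
log2(698.4/3548) = -2.345  (sugZ)
log2(32.74/127.4) = -1.960  (afdD)
log2(17.38/116.0) = -2.739  (sspA)
log2(5.271/80.76) = -3.937  (zmsB)
log2(54.92/330.4) = -2.589  (aetD)
zmsB is most strongly downregulated.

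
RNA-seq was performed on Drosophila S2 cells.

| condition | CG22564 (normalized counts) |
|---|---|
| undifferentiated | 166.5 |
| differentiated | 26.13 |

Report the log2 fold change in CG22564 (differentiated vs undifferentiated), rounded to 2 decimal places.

-2.67

Fold change = 26.13 / 166.5 = 0.1569
log2(0.1569) = -2.672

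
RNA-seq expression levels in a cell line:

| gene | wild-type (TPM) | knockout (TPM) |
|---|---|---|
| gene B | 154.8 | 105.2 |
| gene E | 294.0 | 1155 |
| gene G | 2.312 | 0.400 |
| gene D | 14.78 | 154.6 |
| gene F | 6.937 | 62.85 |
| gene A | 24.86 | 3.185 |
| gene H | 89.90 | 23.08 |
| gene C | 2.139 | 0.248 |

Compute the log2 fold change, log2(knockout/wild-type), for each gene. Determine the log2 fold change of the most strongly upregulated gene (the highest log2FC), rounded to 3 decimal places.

3.387

log2(105.2/154.8) = -0.557  (gene B)
log2(1155/294.0) = 1.974  (gene E)
log2(0.400/2.312) = -2.531  (gene G)
log2(154.6/14.78) = 3.387  (gene D)
log2(62.85/6.937) = 3.180  (gene F)
log2(3.185/24.86) = -2.964  (gene A)
log2(23.08/89.90) = -1.962  (gene H)
log2(0.248/2.139) = -3.109  (gene C)
gene D is most strongly upregulated.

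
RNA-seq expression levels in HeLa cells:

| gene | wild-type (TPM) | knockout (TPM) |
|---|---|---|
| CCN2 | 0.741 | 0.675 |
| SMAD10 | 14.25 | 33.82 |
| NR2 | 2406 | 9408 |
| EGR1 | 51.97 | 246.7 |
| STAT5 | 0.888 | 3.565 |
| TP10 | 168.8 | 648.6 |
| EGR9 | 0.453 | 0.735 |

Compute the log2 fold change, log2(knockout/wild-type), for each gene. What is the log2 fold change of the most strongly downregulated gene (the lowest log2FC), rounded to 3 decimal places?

-0.135

log2(0.675/0.741) = -0.135  (CCN2)
log2(33.82/14.25) = 1.247  (SMAD10)
log2(9408/2406) = 1.967  (NR2)
log2(246.7/51.97) = 2.247  (EGR1)
log2(3.565/0.888) = 2.005  (STAT5)
log2(648.6/168.8) = 1.942  (TP10)
log2(0.735/0.453) = 0.698  (EGR9)
CCN2 is most strongly downregulated.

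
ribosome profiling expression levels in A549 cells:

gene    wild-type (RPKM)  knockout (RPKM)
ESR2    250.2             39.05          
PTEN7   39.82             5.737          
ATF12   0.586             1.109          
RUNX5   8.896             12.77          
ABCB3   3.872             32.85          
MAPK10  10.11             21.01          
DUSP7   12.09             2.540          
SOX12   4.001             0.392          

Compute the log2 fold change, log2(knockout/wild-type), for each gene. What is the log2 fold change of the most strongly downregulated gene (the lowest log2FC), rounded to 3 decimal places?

log2(39.05/250.2) = -2.680  (ESR2)
log2(5.737/39.82) = -2.795  (PTEN7)
log2(1.109/0.586) = 0.920  (ATF12)
log2(12.77/8.896) = 0.522  (RUNX5)
log2(32.85/3.872) = 3.085  (ABCB3)
log2(21.01/10.11) = 1.055  (MAPK10)
log2(2.540/12.09) = -2.251  (DUSP7)
log2(0.392/4.001) = -3.351  (SOX12)
SOX12 is most strongly downregulated.

-3.351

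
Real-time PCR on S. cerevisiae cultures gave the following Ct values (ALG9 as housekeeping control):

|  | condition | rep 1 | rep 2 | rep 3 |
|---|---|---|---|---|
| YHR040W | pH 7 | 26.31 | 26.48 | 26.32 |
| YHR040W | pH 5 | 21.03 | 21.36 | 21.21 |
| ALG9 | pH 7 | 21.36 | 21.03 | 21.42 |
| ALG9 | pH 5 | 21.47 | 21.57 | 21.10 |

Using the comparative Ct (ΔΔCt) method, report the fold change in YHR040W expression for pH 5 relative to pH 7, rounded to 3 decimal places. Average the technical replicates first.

Mean Ct: YHR040W pH 7 26.370; YHR040W pH 5 21.200; ALG9 pH 7 21.270; ALG9 pH 5 21.380
ΔCt(pH 7) = 26.370 − 21.270 = 5.100
ΔCt(pH 5) = 21.200 − 21.380 = -0.180
ΔΔCt = -0.180 − 5.100 = -5.280
Fold change = 2^(−(-5.280)) = 2^5.280 = 38.8542

38.854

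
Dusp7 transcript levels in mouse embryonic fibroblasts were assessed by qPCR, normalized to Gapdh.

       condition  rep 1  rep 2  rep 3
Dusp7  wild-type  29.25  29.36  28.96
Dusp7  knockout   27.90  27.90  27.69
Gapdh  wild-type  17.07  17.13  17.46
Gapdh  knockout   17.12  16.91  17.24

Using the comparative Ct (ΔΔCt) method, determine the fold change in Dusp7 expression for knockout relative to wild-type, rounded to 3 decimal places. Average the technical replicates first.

2.346

Mean Ct: Dusp7 wild-type 29.190; Dusp7 knockout 27.830; Gapdh wild-type 17.220; Gapdh knockout 17.090
ΔCt(wild-type) = 29.190 − 17.220 = 11.970
ΔCt(knockout) = 27.830 − 17.090 = 10.740
ΔΔCt = 10.740 − 11.970 = -1.230
Fold change = 2^(−(-1.230)) = 2^1.230 = 2.3457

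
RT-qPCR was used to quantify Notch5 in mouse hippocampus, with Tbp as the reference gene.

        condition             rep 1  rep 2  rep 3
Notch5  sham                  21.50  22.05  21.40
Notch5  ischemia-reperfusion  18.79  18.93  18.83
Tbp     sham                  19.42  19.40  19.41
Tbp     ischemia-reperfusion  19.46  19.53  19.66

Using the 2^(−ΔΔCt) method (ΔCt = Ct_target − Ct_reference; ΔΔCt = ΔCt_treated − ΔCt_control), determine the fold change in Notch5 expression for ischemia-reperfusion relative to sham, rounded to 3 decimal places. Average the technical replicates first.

7.674

Mean Ct: Notch5 sham 21.650; Notch5 ischemia-reperfusion 18.850; Tbp sham 19.410; Tbp ischemia-reperfusion 19.550
ΔCt(sham) = 21.650 − 19.410 = 2.240
ΔCt(ischemia-reperfusion) = 18.850 − 19.550 = -0.700
ΔΔCt = -0.700 − 2.240 = -2.940
Fold change = 2^(−(-2.940)) = 2^2.940 = 7.6741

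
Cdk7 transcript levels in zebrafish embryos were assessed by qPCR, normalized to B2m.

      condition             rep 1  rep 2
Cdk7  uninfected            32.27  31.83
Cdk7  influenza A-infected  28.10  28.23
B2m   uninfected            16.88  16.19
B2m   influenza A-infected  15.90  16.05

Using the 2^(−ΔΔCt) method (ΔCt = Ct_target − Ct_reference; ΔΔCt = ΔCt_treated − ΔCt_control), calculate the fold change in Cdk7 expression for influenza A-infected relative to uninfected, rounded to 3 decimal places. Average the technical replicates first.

10.021

Mean Ct: Cdk7 uninfected 32.050; Cdk7 influenza A-infected 28.165; B2m uninfected 16.535; B2m influenza A-infected 15.975
ΔCt(uninfected) = 32.050 − 16.535 = 15.515
ΔCt(influenza A-infected) = 28.165 − 15.975 = 12.190
ΔΔCt = 12.190 − 15.515 = -3.325
Fold change = 2^(−(-3.325)) = 2^3.325 = 10.0213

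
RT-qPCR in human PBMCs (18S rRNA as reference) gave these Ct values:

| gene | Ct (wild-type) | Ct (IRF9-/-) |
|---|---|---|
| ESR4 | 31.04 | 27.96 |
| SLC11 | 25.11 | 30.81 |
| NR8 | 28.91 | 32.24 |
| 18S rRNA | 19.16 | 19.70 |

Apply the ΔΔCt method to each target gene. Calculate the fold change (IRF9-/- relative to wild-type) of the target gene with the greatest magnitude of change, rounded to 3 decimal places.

ESR4: ΔΔCt = (27.96−19.70) − (31.04−19.16) = 8.26 − 11.88 = -3.62; fold change = 2^3.62 = 12.295
SLC11: ΔΔCt = (30.81−19.70) − (25.11−19.16) = 11.11 − 5.95 = 5.16; fold change = 2^-5.16 = 0.028
NR8: ΔΔCt = (32.24−19.70) − (28.91−19.16) = 12.54 − 9.75 = 2.79; fold change = 2^-2.79 = 0.145
SLC11 has the largest |ΔΔCt| = 5.16.

0.028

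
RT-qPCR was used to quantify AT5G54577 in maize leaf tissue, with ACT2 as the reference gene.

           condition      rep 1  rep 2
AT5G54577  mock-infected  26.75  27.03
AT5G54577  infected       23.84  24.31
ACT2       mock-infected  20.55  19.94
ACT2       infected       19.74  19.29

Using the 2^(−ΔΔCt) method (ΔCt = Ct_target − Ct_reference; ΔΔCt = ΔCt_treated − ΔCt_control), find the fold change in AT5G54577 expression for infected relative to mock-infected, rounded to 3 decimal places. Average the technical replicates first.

Mean Ct: AT5G54577 mock-infected 26.890; AT5G54577 infected 24.075; ACT2 mock-infected 20.245; ACT2 infected 19.515
ΔCt(mock-infected) = 26.890 − 20.245 = 6.645
ΔCt(infected) = 24.075 − 19.515 = 4.560
ΔΔCt = 4.560 − 6.645 = -2.085
Fold change = 2^(−(-2.085)) = 2^2.085 = 4.2428

4.243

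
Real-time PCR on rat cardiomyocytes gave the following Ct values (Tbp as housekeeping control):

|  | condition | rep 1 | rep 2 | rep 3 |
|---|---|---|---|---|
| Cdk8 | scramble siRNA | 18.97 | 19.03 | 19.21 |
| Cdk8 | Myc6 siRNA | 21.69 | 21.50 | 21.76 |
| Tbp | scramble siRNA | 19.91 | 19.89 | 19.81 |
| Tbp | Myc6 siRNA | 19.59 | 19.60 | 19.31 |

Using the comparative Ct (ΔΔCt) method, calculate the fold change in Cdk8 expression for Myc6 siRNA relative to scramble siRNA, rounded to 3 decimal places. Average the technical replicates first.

Mean Ct: Cdk8 scramble siRNA 19.070; Cdk8 Myc6 siRNA 21.650; Tbp scramble siRNA 19.870; Tbp Myc6 siRNA 19.500
ΔCt(scramble siRNA) = 19.070 − 19.870 = -0.800
ΔCt(Myc6 siRNA) = 21.650 − 19.500 = 2.150
ΔΔCt = 2.150 − (-0.800) = 2.950
Fold change = 2^(−2.950) = 0.1294

0.129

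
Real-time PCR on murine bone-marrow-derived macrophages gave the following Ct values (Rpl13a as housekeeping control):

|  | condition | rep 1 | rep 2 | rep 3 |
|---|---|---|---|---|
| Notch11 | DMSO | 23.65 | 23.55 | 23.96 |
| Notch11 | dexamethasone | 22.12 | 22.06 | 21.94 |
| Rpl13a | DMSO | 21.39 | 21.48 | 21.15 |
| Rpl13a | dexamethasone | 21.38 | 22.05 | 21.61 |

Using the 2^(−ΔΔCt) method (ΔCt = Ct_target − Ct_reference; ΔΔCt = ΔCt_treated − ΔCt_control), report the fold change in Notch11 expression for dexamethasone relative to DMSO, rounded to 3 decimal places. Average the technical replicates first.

Mean Ct: Notch11 DMSO 23.720; Notch11 dexamethasone 22.040; Rpl13a DMSO 21.340; Rpl13a dexamethasone 21.680
ΔCt(DMSO) = 23.720 − 21.340 = 2.380
ΔCt(dexamethasone) = 22.040 − 21.680 = 0.360
ΔΔCt = 0.360 − 2.380 = -2.020
Fold change = 2^(−(-2.020)) = 2^2.020 = 4.0558

4.056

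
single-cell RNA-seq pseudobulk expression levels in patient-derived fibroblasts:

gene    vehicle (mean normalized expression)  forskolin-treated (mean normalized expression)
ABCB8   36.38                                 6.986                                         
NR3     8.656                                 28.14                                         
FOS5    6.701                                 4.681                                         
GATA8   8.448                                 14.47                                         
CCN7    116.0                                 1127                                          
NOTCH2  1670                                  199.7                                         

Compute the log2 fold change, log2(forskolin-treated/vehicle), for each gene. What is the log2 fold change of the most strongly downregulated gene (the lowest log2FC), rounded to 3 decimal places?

-3.064

log2(6.986/36.38) = -2.381  (ABCB8)
log2(28.14/8.656) = 1.701  (NR3)
log2(4.681/6.701) = -0.518  (FOS5)
log2(14.47/8.448) = 0.776  (GATA8)
log2(1127/116.0) = 3.280  (CCN7)
log2(199.7/1670) = -3.064  (NOTCH2)
NOTCH2 is most strongly downregulated.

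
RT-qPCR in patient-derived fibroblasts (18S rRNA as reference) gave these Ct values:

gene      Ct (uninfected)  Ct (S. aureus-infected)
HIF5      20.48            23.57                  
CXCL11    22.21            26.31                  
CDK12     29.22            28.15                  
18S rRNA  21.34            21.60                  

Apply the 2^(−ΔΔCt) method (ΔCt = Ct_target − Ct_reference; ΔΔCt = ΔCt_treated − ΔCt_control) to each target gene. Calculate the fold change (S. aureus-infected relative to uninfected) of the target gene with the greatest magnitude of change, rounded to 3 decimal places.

0.070

HIF5: ΔΔCt = (23.57−21.60) − (20.48−21.34) = 1.97 − (-0.86) = 2.83; fold change = 2^-2.83 = 0.141
CXCL11: ΔΔCt = (26.31−21.60) − (22.21−21.34) = 4.71 − 0.87 = 3.84; fold change = 2^-3.84 = 0.070
CDK12: ΔΔCt = (28.15−21.60) − (29.22−21.34) = 6.55 − 7.88 = -1.33; fold change = 2^1.33 = 2.514
CXCL11 has the largest |ΔΔCt| = 3.84.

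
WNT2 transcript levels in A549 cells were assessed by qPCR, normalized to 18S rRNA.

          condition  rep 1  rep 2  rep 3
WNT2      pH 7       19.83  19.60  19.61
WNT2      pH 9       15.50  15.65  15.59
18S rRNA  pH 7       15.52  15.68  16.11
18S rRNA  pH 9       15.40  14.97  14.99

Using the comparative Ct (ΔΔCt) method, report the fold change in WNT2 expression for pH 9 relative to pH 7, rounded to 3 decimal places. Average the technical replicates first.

Mean Ct: WNT2 pH 7 19.680; WNT2 pH 9 15.580; 18S rRNA pH 7 15.770; 18S rRNA pH 9 15.120
ΔCt(pH 7) = 19.680 − 15.770 = 3.910
ΔCt(pH 9) = 15.580 − 15.120 = 0.460
ΔΔCt = 0.460 − 3.910 = -3.450
Fold change = 2^(−(-3.450)) = 2^3.450 = 10.9283

10.928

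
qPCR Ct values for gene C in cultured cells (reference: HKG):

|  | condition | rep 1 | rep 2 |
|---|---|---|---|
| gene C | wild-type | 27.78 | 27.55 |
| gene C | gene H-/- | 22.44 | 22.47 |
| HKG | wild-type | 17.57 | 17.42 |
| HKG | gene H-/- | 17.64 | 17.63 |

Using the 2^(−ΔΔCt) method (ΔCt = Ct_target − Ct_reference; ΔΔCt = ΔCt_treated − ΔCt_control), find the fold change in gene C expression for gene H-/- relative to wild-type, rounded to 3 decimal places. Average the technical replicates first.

40.786

Mean Ct: gene C wild-type 27.665; gene C gene H-/- 22.455; HKG wild-type 17.495; HKG gene H-/- 17.635
ΔCt(wild-type) = 27.665 − 17.495 = 10.170
ΔCt(gene H-/-) = 22.455 − 17.635 = 4.820
ΔΔCt = 4.820 − 10.170 = -5.350
Fold change = 2^(−(-5.350)) = 2^5.350 = 40.7859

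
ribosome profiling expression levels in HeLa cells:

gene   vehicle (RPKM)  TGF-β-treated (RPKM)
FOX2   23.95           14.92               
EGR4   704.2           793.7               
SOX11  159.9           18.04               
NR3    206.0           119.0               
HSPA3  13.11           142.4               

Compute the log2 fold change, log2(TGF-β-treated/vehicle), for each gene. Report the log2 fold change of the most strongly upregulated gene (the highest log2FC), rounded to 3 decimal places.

log2(14.92/23.95) = -0.683  (FOX2)
log2(793.7/704.2) = 0.173  (EGR4)
log2(18.04/159.9) = -3.148  (SOX11)
log2(119.0/206.0) = -0.792  (NR3)
log2(142.4/13.11) = 3.441  (HSPA3)
HSPA3 is most strongly upregulated.

3.441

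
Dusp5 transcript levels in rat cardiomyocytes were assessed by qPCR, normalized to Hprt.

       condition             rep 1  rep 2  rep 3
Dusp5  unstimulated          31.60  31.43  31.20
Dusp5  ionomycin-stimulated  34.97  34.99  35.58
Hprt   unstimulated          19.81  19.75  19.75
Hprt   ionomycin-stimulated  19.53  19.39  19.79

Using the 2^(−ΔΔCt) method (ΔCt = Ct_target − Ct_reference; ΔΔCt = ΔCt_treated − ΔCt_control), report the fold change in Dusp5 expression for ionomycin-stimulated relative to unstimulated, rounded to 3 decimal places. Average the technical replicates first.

0.064

Mean Ct: Dusp5 unstimulated 31.410; Dusp5 ionomycin-stimulated 35.180; Hprt unstimulated 19.770; Hprt ionomycin-stimulated 19.570
ΔCt(unstimulated) = 31.410 − 19.770 = 11.640
ΔCt(ionomycin-stimulated) = 35.180 − 19.570 = 15.610
ΔΔCt = 15.610 − 11.640 = 3.970
Fold change = 2^(−3.970) = 0.0638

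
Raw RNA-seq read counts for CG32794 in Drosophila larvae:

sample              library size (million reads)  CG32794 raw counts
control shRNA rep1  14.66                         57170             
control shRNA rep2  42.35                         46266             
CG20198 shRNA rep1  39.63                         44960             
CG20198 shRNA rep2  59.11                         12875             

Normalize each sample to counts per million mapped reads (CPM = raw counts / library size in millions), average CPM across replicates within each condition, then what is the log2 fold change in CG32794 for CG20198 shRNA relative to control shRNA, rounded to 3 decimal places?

-1.884

CPM(control shRNA rep1) = 57170 / 14.66 = 3899.7271
CPM(control shRNA rep2) = 46266 / 42.35 = 1092.4675
CPM(CG20198 shRNA rep1) = 44960 / 39.63 = 1134.4941
CPM(CG20198 shRNA rep2) = 12875 / 59.11 = 217.8142
mean CPM(control shRNA) = 2496.0973; mean CPM(CG20198 shRNA) = 676.1542
Fold change = 676.1542 / 2496.0973 = 0.27088
log2(0.27088) = -1.8843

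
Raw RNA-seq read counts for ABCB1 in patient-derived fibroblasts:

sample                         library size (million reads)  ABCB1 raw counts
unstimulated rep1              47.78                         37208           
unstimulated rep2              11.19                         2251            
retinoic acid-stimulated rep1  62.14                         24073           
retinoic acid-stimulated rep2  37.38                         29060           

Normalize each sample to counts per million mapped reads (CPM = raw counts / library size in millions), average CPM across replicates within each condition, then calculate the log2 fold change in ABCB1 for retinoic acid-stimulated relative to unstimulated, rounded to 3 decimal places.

0.249

CPM(unstimulated rep1) = 37208 / 47.78 = 778.7359
CPM(unstimulated rep2) = 2251 / 11.19 = 201.1618
CPM(retinoic acid-stimulated rep1) = 24073 / 62.14 = 387.3994
CPM(retinoic acid-stimulated rep2) = 29060 / 37.38 = 777.4211
mean CPM(unstimulated) = 489.9488; mean CPM(retinoic acid-stimulated) = 582.4103
Fold change = 582.4103 / 489.9488 = 1.18872
log2(1.18872) = 0.2494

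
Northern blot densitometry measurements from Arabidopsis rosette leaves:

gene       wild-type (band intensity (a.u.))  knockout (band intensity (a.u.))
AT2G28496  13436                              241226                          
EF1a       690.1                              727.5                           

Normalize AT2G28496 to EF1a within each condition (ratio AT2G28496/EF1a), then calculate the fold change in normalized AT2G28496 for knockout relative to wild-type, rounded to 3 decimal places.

17.031

AT2G28496/EF1a (wild-type) = 13436 / 690.1 = 19.47
AT2G28496/EF1a (knockout) = 241226 / 727.5 = 331.58
Fold change = 331.58 / 19.47 = 17.0307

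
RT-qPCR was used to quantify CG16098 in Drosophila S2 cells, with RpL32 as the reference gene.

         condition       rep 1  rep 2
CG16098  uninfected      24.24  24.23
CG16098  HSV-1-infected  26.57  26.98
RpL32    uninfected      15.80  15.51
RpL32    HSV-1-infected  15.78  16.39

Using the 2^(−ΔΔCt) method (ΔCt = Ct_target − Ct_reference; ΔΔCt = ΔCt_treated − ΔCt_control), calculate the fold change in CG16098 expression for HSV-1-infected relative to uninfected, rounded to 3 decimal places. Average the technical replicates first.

Mean Ct: CG16098 uninfected 24.235; CG16098 HSV-1-infected 26.775; RpL32 uninfected 15.655; RpL32 HSV-1-infected 16.085
ΔCt(uninfected) = 24.235 − 15.655 = 8.580
ΔCt(HSV-1-infected) = 26.775 − 16.085 = 10.690
ΔΔCt = 10.690 − 8.580 = 2.110
Fold change = 2^(−2.110) = 0.2316

0.232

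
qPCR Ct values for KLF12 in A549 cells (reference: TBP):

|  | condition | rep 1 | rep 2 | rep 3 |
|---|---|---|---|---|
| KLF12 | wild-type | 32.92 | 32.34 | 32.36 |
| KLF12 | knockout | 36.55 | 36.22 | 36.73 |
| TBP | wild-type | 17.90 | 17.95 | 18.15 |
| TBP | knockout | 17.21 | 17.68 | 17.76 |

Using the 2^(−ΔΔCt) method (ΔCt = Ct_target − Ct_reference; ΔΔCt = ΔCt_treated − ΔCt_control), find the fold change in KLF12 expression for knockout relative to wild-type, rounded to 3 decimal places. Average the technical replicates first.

0.047

Mean Ct: KLF12 wild-type 32.540; KLF12 knockout 36.500; TBP wild-type 18.000; TBP knockout 17.550
ΔCt(wild-type) = 32.540 − 18.000 = 14.540
ΔCt(knockout) = 36.500 − 17.550 = 18.950
ΔΔCt = 18.950 − 14.540 = 4.410
Fold change = 2^(−4.410) = 0.0470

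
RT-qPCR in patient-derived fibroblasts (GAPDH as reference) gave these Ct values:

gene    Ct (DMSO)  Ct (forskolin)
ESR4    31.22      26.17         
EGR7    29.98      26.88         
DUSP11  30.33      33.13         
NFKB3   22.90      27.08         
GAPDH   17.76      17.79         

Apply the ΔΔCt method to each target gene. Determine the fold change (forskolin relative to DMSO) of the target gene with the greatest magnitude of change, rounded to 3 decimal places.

ESR4: ΔΔCt = (26.17−17.79) − (31.22−17.76) = 8.38 − 13.46 = -5.08; fold change = 2^5.08 = 33.825
EGR7: ΔΔCt = (26.88−17.79) − (29.98−17.76) = 9.09 − 12.22 = -3.13; fold change = 2^3.13 = 8.754
DUSP11: ΔΔCt = (33.13−17.79) − (30.33−17.76) = 15.34 − 12.57 = 2.77; fold change = 2^-2.77 = 0.147
NFKB3: ΔΔCt = (27.08−17.79) − (22.90−17.76) = 9.29 − 5.14 = 4.15; fold change = 2^-4.15 = 0.056
ESR4 has the largest |ΔΔCt| = 5.08.

33.825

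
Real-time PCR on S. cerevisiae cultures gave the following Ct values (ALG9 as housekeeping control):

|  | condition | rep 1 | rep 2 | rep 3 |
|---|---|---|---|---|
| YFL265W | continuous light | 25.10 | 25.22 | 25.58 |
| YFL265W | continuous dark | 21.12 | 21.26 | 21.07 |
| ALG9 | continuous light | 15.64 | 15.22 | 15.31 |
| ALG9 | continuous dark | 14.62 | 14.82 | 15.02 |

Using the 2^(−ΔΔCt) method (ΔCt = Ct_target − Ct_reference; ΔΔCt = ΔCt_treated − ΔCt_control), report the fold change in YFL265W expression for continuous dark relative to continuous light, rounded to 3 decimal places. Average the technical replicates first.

Mean Ct: YFL265W continuous light 25.300; YFL265W continuous dark 21.150; ALG9 continuous light 15.390; ALG9 continuous dark 14.820
ΔCt(continuous light) = 25.300 − 15.390 = 9.910
ΔCt(continuous dark) = 21.150 − 14.820 = 6.330
ΔΔCt = 6.330 − 9.910 = -3.580
Fold change = 2^(−(-3.580)) = 2^3.580 = 11.9588

11.959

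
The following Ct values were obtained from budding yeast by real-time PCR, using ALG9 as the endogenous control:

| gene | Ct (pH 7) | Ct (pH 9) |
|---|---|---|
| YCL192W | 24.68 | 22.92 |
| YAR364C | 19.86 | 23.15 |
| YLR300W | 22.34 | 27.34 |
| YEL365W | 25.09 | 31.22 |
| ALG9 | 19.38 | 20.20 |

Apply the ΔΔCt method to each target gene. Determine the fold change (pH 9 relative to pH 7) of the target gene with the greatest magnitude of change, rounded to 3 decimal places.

0.025

YCL192W: ΔΔCt = (22.92−20.20) − (24.68−19.38) = 2.72 − 5.30 = -2.58; fold change = 2^2.58 = 5.979
YAR364C: ΔΔCt = (23.15−20.20) − (19.86−19.38) = 2.95 − 0.48 = 2.47; fold change = 2^-2.47 = 0.180
YLR300W: ΔΔCt = (27.34−20.20) − (22.34−19.38) = 7.14 − 2.96 = 4.18; fold change = 2^-4.18 = 0.055
YEL365W: ΔΔCt = (31.22−20.20) − (25.09−19.38) = 11.02 − 5.71 = 5.31; fold change = 2^-5.31 = 0.025
YEL365W has the largest |ΔΔCt| = 5.31.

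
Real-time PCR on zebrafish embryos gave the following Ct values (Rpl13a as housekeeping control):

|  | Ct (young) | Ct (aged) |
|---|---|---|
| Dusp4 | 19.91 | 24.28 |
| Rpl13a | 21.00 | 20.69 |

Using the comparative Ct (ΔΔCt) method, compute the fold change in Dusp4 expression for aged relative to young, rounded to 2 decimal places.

0.04

ΔCt(young) = 19.910 − 21.000 = -1.090
ΔCt(aged) = 24.280 − 20.690 = 3.590
ΔΔCt = 3.590 − (-1.090) = 4.680
Fold change = 2^(−4.680) = 0.039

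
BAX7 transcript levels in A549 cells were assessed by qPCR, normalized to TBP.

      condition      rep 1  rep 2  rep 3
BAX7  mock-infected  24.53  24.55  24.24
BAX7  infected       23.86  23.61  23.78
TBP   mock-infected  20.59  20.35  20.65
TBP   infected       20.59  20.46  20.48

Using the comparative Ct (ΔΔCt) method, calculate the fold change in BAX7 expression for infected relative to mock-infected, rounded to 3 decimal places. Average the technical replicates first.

Mean Ct: BAX7 mock-infected 24.440; BAX7 infected 23.750; TBP mock-infected 20.530; TBP infected 20.510
ΔCt(mock-infected) = 24.440 − 20.530 = 3.910
ΔCt(infected) = 23.750 − 20.510 = 3.240
ΔΔCt = 3.240 − 3.910 = -0.670
Fold change = 2^(−(-0.670)) = 2^0.670 = 1.5911

1.591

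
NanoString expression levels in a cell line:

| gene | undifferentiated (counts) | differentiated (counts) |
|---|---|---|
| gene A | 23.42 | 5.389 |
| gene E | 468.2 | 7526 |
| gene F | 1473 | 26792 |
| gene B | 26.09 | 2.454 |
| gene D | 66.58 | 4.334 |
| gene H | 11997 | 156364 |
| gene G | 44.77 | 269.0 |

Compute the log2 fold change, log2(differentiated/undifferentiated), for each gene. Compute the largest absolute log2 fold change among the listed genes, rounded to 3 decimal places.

4.185

log2(5.389/23.42) = -2.120  (gene A)
log2(7526/468.2) = 4.007  (gene E)
log2(26792/1473) = 4.185  (gene F)
log2(2.454/26.09) = -3.410  (gene B)
log2(4.334/66.58) = -3.941  (gene D)
log2(156364/11997) = 3.704  (gene H)
log2(269.0/44.77) = 2.587  (gene G)
The largest magnitude belongs to gene F.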